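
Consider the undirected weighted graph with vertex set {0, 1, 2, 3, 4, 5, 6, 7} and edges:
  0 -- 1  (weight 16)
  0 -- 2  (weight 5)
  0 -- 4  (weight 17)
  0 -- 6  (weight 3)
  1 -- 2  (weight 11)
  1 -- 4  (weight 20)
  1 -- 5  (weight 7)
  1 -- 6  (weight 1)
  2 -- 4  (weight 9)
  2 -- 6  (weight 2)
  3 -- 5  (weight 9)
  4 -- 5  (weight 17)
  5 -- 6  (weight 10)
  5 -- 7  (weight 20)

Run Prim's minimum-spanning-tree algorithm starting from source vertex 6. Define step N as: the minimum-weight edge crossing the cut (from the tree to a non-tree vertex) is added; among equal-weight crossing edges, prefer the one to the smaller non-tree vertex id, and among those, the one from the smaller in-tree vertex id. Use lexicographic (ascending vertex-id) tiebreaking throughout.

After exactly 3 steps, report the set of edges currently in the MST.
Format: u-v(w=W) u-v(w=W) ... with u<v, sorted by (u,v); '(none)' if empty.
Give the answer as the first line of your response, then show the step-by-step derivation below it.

0-6(w=3) 1-6(w=1) 2-6(w=2)

step 1: add edge 1-6 (w=1); MST = {1-6(w=1)}
step 2: add edge 2-6 (w=2); MST = {1-6(w=1) 2-6(w=2)}
step 3: add edge 0-6 (w=3); MST = {0-6(w=3) 1-6(w=1) 2-6(w=2)}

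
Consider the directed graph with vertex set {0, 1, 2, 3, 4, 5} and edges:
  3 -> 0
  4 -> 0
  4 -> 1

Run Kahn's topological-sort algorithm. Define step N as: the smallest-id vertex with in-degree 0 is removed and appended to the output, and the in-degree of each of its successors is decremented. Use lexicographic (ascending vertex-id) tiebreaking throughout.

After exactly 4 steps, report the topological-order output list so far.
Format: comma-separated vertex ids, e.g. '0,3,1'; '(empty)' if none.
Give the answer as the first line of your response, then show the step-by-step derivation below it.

2,3,4,0

step 1: output 2; order=[2]; indeg=(2,1,0,0,0,0)
step 2: output 3; order=[2,3]; indeg=(1,1,0,0,0,0)
step 3: output 4; order=[2,3,4]; indeg=(0,0,0,0,0,0)
step 4: output 0; order=[2,3,4,0]; indeg=(0,0,0,0,0,0)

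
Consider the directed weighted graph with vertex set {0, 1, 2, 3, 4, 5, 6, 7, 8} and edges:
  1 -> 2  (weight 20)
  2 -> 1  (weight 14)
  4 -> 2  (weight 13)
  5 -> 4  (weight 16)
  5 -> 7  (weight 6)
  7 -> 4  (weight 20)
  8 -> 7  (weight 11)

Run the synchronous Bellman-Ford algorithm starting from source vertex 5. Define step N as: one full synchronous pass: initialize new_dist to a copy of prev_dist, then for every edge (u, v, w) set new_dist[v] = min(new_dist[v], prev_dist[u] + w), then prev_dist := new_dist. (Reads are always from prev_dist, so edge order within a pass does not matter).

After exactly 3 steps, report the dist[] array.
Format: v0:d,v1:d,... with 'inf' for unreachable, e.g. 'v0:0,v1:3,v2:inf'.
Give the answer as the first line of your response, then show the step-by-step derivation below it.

v0:inf,v1:43,v2:29,v3:inf,v4:16,v5:0,v6:inf,v7:6,v8:inf

step 1: dist = v0:inf,v1:inf,v2:inf,v3:inf,v4:16,v5:0,v6:inf,v7:6,v8:inf
step 2: dist = v0:inf,v1:inf,v2:29,v3:inf,v4:16,v5:0,v6:inf,v7:6,v8:inf
step 3: dist = v0:inf,v1:43,v2:29,v3:inf,v4:16,v5:0,v6:inf,v7:6,v8:inf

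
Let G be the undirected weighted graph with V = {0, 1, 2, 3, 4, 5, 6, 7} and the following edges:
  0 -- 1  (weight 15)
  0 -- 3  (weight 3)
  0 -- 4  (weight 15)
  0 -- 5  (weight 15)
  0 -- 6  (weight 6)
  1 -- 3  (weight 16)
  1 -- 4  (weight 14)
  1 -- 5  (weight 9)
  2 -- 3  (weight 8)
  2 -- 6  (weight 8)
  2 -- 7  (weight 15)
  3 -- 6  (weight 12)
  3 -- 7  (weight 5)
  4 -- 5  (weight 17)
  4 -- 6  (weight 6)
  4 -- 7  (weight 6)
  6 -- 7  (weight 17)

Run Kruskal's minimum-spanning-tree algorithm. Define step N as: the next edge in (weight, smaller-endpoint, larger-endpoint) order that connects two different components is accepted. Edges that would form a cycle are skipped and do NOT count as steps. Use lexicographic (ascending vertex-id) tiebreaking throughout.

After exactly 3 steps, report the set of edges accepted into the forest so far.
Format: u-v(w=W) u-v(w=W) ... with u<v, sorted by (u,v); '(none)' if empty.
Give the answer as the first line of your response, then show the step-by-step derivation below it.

0-3(w=3) 0-6(w=6) 3-7(w=5)

step 1: add edge 0-3 (w=3); MST = {0-3(w=3)}
step 2: add edge 3-7 (w=5); MST = {0-3(w=3) 3-7(w=5)}
step 3: add edge 0-6 (w=6); MST = {0-3(w=3) 0-6(w=6) 3-7(w=5)}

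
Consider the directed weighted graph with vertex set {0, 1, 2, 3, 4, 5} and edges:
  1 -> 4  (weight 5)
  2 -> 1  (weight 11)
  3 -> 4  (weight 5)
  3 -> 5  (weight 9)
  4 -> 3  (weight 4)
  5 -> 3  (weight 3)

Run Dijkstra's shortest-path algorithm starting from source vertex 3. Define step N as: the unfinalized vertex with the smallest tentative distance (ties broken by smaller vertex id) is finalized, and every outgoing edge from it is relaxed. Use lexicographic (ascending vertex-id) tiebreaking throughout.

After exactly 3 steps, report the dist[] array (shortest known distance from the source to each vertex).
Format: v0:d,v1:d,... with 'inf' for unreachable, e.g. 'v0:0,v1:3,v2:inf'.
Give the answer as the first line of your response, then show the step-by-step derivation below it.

v0:inf,v1:inf,v2:inf,v3:0,v4:5,v5:9

step 1: dist = v0:inf,v1:inf,v2:inf,v3:0,v4:5,v5:9
step 2: dist = v0:inf,v1:inf,v2:inf,v3:0,v4:5,v5:9
step 3: dist = v0:inf,v1:inf,v2:inf,v3:0,v4:5,v5:9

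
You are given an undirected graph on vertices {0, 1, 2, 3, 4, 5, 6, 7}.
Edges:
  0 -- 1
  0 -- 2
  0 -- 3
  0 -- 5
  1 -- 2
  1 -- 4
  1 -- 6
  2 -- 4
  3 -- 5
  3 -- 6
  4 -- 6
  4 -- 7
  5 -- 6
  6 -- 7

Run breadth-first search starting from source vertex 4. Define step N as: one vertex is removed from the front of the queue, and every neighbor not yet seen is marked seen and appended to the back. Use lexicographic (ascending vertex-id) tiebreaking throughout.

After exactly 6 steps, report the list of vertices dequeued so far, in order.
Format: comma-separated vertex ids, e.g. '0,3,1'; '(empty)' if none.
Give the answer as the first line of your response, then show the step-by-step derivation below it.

4,1,2,6,7,0

step 1: dequeue 4; queue=[1,2,6,7]; order=4
step 2: dequeue 1; queue=[2,6,7,0]; order=4,1
step 3: dequeue 2; queue=[6,7,0]; order=4,1,2
step 4: dequeue 6; queue=[7,0,3,5]; order=4,1,2,6
step 5: dequeue 7; queue=[0,3,5]; order=4,1,2,6,7
step 6: dequeue 0; queue=[3,5]; order=4,1,2,6,7,0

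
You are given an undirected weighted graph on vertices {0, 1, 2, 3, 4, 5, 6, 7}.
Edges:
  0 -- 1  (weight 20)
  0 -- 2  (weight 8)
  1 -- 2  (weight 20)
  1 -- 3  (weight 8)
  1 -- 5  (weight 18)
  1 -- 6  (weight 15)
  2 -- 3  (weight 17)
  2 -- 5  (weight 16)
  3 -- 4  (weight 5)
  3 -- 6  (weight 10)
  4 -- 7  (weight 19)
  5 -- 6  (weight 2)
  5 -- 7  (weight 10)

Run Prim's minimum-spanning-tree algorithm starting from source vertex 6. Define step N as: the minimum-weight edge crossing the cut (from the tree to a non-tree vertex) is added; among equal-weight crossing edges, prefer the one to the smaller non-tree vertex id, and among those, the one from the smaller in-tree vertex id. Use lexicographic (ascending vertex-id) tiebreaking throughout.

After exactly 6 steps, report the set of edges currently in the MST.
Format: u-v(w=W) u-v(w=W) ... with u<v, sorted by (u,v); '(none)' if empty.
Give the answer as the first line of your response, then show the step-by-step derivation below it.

1-3(w=8) 2-5(w=16) 3-4(w=5) 3-6(w=10) 5-6(w=2) 5-7(w=10)

step 1: add edge 5-6 (w=2); MST = {5-6(w=2)}
step 2: add edge 3-6 (w=10); MST = {3-6(w=10) 5-6(w=2)}
step 3: add edge 3-4 (w=5); MST = {3-4(w=5) 3-6(w=10) 5-6(w=2)}
step 4: add edge 1-3 (w=8); MST = {1-3(w=8) 3-4(w=5) 3-6(w=10) 5-6(w=2)}
step 5: add edge 5-7 (w=10); MST = {1-3(w=8) 3-4(w=5) 3-6(w=10) 5-6(w=2) 5-7(w=10)}
step 6: add edge 2-5 (w=16); MST = {1-3(w=8) 2-5(w=16) 3-4(w=5) 3-6(w=10) 5-6(w=2) 5-7(w=10)}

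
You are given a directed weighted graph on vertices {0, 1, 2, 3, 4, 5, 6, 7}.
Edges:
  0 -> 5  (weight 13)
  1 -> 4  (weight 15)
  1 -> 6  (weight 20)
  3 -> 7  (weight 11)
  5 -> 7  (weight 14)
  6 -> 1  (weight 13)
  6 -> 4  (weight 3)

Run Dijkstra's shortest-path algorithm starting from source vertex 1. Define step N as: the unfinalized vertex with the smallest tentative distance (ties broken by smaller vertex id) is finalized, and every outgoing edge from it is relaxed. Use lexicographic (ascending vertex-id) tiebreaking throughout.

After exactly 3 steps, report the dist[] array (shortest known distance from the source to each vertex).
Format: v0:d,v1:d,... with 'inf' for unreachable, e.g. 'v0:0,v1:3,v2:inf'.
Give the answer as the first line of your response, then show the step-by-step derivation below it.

v0:inf,v1:0,v2:inf,v3:inf,v4:15,v5:inf,v6:20,v7:inf

step 1: dist = v0:inf,v1:0,v2:inf,v3:inf,v4:15,v5:inf,v6:20,v7:inf
step 2: dist = v0:inf,v1:0,v2:inf,v3:inf,v4:15,v5:inf,v6:20,v7:inf
step 3: dist = v0:inf,v1:0,v2:inf,v3:inf,v4:15,v5:inf,v6:20,v7:inf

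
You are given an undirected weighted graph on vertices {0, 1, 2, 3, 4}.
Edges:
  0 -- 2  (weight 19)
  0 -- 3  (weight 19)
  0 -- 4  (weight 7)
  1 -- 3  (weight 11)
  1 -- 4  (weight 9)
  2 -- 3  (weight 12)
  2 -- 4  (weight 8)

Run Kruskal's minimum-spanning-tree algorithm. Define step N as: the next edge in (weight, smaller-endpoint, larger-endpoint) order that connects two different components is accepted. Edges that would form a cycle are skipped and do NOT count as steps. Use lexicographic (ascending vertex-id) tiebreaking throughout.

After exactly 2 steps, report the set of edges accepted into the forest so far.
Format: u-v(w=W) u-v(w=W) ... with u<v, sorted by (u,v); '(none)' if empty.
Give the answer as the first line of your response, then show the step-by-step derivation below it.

0-4(w=7) 2-4(w=8)

step 1: add edge 0-4 (w=7); MST = {0-4(w=7)}
step 2: add edge 2-4 (w=8); MST = {0-4(w=7) 2-4(w=8)}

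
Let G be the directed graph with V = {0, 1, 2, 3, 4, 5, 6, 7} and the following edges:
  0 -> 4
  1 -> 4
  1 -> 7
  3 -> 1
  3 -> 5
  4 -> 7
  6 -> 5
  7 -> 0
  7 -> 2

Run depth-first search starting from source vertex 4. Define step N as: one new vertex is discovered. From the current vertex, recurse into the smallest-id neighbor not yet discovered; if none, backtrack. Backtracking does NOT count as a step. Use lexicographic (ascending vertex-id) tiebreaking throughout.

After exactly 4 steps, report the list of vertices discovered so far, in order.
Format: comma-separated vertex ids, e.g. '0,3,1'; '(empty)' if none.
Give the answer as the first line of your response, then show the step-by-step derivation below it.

4,7,0,2

step 1: discover 4; path=4; order=4
step 2: discover 7; path=4>7; order=4,7
step 3: discover 0; path=4>7>0; order=4,7,0
step 4: discover 2; path=4>7>2; order=4,7,0,2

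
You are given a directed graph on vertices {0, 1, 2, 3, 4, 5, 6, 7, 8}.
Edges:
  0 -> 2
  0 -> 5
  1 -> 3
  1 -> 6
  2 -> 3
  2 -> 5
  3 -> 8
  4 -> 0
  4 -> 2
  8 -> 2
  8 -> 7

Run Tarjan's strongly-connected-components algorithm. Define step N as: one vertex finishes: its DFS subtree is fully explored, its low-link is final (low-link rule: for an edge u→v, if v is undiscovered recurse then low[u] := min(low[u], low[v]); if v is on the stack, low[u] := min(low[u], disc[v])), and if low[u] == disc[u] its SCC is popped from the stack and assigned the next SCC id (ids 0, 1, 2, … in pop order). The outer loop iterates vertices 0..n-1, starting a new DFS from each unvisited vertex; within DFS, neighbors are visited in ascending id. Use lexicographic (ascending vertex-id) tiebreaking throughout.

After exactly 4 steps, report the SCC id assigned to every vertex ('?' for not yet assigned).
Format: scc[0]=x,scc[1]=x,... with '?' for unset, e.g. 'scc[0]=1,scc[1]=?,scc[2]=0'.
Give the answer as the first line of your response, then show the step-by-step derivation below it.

scc[0]=?,scc[1]=?,scc[2]=?,scc[3]=?,scc[4]=?,scc[5]=1,scc[6]=?,scc[7]=0,scc[8]=?

step 1: low=(low[0]=0,low[1]=?,low[2]=1,low[3]=2,low[4]=?,low[5]=?,low[6]=?,low[7]=4,low[8]=1); scc=(scc[0]=?,scc[1]=?,scc[2]=?,scc[3]=?,scc[4]=?,scc[5]=?,scc[6]=?,scc[7]=0,scc[8]=?)
step 2: low=(low[0]=0,low[1]=?,low[2]=1,low[3]=2,low[4]=?,low[5]=?,low[6]=?,low[7]=4,low[8]=1); scc=(scc[0]=?,scc[1]=?,scc[2]=?,scc[3]=?,scc[4]=?,scc[5]=?,scc[6]=?,scc[7]=0,scc[8]=?)
step 3: low=(low[0]=0,low[1]=?,low[2]=1,low[3]=1,low[4]=?,low[5]=?,low[6]=?,low[7]=4,low[8]=1); scc=(scc[0]=?,scc[1]=?,scc[2]=?,scc[3]=?,scc[4]=?,scc[5]=?,scc[6]=?,scc[7]=0,scc[8]=?)
step 4: low=(low[0]=0,low[1]=?,low[2]=1,low[3]=1,low[4]=?,low[5]=5,low[6]=?,low[7]=4,low[8]=1); scc=(scc[0]=?,scc[1]=?,scc[2]=?,scc[3]=?,scc[4]=?,scc[5]=1,scc[6]=?,scc[7]=0,scc[8]=?)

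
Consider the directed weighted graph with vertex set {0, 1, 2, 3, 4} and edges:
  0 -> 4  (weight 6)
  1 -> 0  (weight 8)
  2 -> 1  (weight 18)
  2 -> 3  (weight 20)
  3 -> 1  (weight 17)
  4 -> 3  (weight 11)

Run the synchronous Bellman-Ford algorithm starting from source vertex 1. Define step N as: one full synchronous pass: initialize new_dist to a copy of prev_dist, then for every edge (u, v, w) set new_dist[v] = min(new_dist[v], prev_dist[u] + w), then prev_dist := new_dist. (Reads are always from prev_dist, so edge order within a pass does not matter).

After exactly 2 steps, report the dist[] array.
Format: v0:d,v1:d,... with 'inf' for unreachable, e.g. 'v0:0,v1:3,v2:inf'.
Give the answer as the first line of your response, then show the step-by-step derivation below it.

v0:8,v1:0,v2:inf,v3:inf,v4:14

step 1: dist = v0:8,v1:0,v2:inf,v3:inf,v4:inf
step 2: dist = v0:8,v1:0,v2:inf,v3:inf,v4:14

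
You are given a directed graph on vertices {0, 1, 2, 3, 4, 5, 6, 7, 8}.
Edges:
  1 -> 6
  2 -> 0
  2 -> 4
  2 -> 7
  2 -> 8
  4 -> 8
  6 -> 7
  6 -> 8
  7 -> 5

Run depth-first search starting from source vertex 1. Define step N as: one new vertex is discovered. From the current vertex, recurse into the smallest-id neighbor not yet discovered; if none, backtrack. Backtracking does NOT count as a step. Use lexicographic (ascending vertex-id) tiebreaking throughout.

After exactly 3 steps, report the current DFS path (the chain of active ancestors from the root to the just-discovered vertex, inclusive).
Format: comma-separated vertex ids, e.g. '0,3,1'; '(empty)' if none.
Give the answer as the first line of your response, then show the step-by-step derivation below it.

1,6,7

step 1: discover 1; path=1; order=1
step 2: discover 6; path=1>6; order=1,6
step 3: discover 7; path=1>6>7; order=1,6,7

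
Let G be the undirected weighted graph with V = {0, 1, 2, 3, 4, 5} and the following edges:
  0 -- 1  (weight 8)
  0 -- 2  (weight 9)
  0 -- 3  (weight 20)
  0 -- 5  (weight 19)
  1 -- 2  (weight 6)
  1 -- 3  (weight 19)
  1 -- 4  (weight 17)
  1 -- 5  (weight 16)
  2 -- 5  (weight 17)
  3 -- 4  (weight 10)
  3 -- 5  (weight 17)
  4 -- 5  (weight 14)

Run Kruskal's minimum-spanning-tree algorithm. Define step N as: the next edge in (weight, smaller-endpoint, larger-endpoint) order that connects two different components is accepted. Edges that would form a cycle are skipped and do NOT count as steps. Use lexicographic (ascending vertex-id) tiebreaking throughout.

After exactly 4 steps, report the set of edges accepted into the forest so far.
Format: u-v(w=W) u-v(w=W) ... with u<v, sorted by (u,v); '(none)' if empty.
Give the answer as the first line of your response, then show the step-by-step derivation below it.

0-1(w=8) 1-2(w=6) 3-4(w=10) 4-5(w=14)

step 1: add edge 1-2 (w=6); MST = {1-2(w=6)}
step 2: add edge 0-1 (w=8); MST = {0-1(w=8) 1-2(w=6)}
step 3: add edge 3-4 (w=10); MST = {0-1(w=8) 1-2(w=6) 3-4(w=10)}
step 4: add edge 4-5 (w=14); MST = {0-1(w=8) 1-2(w=6) 3-4(w=10) 4-5(w=14)}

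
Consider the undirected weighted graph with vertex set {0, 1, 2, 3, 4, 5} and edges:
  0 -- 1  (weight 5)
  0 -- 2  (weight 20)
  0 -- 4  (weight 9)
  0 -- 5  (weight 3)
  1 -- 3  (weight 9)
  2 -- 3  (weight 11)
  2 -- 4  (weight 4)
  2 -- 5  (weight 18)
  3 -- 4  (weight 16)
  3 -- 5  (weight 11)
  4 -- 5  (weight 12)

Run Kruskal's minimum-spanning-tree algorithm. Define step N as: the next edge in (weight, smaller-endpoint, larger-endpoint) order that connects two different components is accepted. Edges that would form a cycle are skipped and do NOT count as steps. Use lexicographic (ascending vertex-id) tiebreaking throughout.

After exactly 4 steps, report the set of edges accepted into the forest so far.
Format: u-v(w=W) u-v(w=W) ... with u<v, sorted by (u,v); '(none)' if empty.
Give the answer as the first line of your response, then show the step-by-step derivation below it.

0-1(w=5) 0-4(w=9) 0-5(w=3) 2-4(w=4)

step 1: add edge 0-5 (w=3); MST = {0-5(w=3)}
step 2: add edge 2-4 (w=4); MST = {0-5(w=3) 2-4(w=4)}
step 3: add edge 0-1 (w=5); MST = {0-1(w=5) 0-5(w=3) 2-4(w=4)}
step 4: add edge 0-4 (w=9); MST = {0-1(w=5) 0-4(w=9) 0-5(w=3) 2-4(w=4)}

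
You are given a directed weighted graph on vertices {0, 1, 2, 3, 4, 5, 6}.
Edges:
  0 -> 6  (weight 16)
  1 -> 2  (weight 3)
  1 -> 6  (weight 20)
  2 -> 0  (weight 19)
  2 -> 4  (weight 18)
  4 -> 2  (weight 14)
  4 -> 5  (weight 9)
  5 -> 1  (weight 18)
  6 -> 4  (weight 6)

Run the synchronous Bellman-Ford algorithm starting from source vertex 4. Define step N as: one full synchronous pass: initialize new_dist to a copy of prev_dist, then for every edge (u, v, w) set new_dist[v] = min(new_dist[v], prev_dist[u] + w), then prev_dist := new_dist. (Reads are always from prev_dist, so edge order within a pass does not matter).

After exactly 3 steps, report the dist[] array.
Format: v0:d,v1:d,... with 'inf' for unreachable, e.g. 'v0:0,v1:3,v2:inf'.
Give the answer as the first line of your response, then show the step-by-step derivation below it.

v0:33,v1:27,v2:14,v3:inf,v4:0,v5:9,v6:47

step 1: dist = v0:inf,v1:inf,v2:14,v3:inf,v4:0,v5:9,v6:inf
step 2: dist = v0:33,v1:27,v2:14,v3:inf,v4:0,v5:9,v6:inf
step 3: dist = v0:33,v1:27,v2:14,v3:inf,v4:0,v5:9,v6:47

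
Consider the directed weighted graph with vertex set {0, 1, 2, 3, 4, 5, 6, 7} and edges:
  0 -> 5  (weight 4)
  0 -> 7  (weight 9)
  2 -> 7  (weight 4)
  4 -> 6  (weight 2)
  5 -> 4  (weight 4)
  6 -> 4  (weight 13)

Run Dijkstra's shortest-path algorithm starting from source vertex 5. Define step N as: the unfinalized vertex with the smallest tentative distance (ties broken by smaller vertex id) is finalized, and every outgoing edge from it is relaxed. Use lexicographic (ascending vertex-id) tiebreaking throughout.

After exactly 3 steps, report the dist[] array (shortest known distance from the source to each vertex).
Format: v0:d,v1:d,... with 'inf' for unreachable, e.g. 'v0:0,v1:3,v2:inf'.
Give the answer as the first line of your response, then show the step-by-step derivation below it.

v0:inf,v1:inf,v2:inf,v3:inf,v4:4,v5:0,v6:6,v7:inf

step 1: dist = v0:inf,v1:inf,v2:inf,v3:inf,v4:4,v5:0,v6:inf,v7:inf
step 2: dist = v0:inf,v1:inf,v2:inf,v3:inf,v4:4,v5:0,v6:6,v7:inf
step 3: dist = v0:inf,v1:inf,v2:inf,v3:inf,v4:4,v5:0,v6:6,v7:inf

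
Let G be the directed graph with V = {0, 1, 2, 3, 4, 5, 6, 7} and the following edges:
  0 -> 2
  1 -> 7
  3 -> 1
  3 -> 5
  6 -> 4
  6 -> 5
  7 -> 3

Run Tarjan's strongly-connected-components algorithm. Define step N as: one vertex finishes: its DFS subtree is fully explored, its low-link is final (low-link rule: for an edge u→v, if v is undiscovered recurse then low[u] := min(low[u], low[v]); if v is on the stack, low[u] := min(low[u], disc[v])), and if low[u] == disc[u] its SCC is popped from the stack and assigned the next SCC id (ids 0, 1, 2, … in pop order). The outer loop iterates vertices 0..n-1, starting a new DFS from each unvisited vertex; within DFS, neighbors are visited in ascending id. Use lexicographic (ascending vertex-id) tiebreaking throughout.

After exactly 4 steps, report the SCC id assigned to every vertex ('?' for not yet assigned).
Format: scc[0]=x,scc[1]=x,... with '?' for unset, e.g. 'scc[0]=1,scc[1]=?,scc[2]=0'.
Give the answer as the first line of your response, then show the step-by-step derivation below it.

scc[0]=1,scc[1]=?,scc[2]=0,scc[3]=?,scc[4]=?,scc[5]=2,scc[6]=?,scc[7]=?

step 1: low=(low[0]=0,low[1]=?,low[2]=1,low[3]=?,low[4]=?,low[5]=?,low[6]=?,low[7]=?); scc=(scc[0]=?,scc[1]=?,scc[2]=0,scc[3]=?,scc[4]=?,scc[5]=?,scc[6]=?,scc[7]=?)
step 2: low=(low[0]=0,low[1]=?,low[2]=1,low[3]=?,low[4]=?,low[5]=?,low[6]=?,low[7]=?); scc=(scc[0]=1,scc[1]=?,scc[2]=0,scc[3]=?,scc[4]=?,scc[5]=?,scc[6]=?,scc[7]=?)
step 3: low=(low[0]=0,low[1]=2,low[2]=1,low[3]=2,low[4]=?,low[5]=5,low[6]=?,low[7]=3); scc=(scc[0]=1,scc[1]=?,scc[2]=0,scc[3]=?,scc[4]=?,scc[5]=2,scc[6]=?,scc[7]=?)
step 4: low=(low[0]=0,low[1]=2,low[2]=1,low[3]=2,low[4]=?,low[5]=5,low[6]=?,low[7]=3); scc=(scc[0]=1,scc[1]=?,scc[2]=0,scc[3]=?,scc[4]=?,scc[5]=2,scc[6]=?,scc[7]=?)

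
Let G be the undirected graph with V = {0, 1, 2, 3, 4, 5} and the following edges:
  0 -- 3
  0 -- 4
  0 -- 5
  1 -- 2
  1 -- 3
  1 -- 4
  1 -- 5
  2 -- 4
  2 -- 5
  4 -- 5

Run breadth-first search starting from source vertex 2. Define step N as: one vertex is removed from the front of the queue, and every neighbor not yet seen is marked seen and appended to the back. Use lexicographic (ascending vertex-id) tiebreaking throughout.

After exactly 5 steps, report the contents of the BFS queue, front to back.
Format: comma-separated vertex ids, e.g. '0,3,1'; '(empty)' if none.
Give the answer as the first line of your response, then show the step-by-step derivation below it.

0

step 1: dequeue 2; queue=[1,4,5]; order=2
step 2: dequeue 1; queue=[4,5,3]; order=2,1
step 3: dequeue 4; queue=[5,3,0]; order=2,1,4
step 4: dequeue 5; queue=[3,0]; order=2,1,4,5
step 5: dequeue 3; queue=[0]; order=2,1,4,5,3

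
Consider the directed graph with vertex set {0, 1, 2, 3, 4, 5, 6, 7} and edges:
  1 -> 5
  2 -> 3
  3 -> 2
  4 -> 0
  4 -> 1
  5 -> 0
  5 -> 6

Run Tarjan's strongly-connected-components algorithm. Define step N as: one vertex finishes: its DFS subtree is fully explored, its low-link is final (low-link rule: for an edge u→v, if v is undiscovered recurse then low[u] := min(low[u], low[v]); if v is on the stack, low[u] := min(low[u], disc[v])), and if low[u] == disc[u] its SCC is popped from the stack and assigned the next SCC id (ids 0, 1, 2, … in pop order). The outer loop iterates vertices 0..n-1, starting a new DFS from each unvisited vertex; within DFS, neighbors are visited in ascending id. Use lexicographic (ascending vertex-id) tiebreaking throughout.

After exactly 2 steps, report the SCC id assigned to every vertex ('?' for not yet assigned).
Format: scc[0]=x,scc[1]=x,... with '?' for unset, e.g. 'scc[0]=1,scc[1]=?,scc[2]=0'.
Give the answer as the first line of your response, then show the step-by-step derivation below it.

scc[0]=0,scc[1]=?,scc[2]=?,scc[3]=?,scc[4]=?,scc[5]=?,scc[6]=1,scc[7]=?

step 1: low=(low[0]=0,low[1]=?,low[2]=?,low[3]=?,low[4]=?,low[5]=?,low[6]=?,low[7]=?); scc=(scc[0]=0,scc[1]=?,scc[2]=?,scc[3]=?,scc[4]=?,scc[5]=?,scc[6]=?,scc[7]=?)
step 2: low=(low[0]=0,low[1]=1,low[2]=?,low[3]=?,low[4]=?,low[5]=2,low[6]=3,low[7]=?); scc=(scc[0]=0,scc[1]=?,scc[2]=?,scc[3]=?,scc[4]=?,scc[5]=?,scc[6]=1,scc[7]=?)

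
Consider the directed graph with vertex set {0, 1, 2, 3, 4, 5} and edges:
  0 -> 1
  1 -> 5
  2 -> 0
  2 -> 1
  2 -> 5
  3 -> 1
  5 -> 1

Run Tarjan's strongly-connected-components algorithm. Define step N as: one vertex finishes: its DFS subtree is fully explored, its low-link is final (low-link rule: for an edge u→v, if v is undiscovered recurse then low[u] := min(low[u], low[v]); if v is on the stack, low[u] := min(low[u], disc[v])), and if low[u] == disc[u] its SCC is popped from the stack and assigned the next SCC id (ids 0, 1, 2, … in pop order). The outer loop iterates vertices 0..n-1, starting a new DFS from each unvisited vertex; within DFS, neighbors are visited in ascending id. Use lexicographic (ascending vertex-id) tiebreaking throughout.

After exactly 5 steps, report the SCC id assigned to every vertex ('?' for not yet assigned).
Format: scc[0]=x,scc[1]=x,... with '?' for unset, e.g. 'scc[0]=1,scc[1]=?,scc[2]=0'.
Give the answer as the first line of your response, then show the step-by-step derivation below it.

scc[0]=1,scc[1]=0,scc[2]=2,scc[3]=3,scc[4]=?,scc[5]=0

step 1: low=(low[0]=0,low[1]=1,low[2]=?,low[3]=?,low[4]=?,low[5]=1); scc=(scc[0]=?,scc[1]=?,scc[2]=?,scc[3]=?,scc[4]=?,scc[5]=?)
step 2: low=(low[0]=0,low[1]=1,low[2]=?,low[3]=?,low[4]=?,low[5]=1); scc=(scc[0]=?,scc[1]=0,scc[2]=?,scc[3]=?,scc[4]=?,scc[5]=0)
step 3: low=(low[0]=0,low[1]=1,low[2]=?,low[3]=?,low[4]=?,low[5]=1); scc=(scc[0]=1,scc[1]=0,scc[2]=?,scc[3]=?,scc[4]=?,scc[5]=0)
step 4: low=(low[0]=0,low[1]=1,low[2]=3,low[3]=?,low[4]=?,low[5]=1); scc=(scc[0]=1,scc[1]=0,scc[2]=2,scc[3]=?,scc[4]=?,scc[5]=0)
step 5: low=(low[0]=0,low[1]=1,low[2]=3,low[3]=4,low[4]=?,low[5]=1); scc=(scc[0]=1,scc[1]=0,scc[2]=2,scc[3]=3,scc[4]=?,scc[5]=0)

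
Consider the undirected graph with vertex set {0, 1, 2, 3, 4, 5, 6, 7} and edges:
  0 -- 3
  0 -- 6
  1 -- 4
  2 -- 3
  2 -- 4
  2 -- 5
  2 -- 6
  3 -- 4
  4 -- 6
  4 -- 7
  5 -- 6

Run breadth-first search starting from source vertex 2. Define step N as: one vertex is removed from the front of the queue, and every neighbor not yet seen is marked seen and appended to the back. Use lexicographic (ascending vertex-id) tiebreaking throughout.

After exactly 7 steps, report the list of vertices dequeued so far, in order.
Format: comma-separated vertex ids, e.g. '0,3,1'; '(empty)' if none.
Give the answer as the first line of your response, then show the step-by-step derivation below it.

2,3,4,5,6,0,1

step 1: dequeue 2; queue=[3,4,5,6]; order=2
step 2: dequeue 3; queue=[4,5,6,0]; order=2,3
step 3: dequeue 4; queue=[5,6,0,1,7]; order=2,3,4
step 4: dequeue 5; queue=[6,0,1,7]; order=2,3,4,5
step 5: dequeue 6; queue=[0,1,7]; order=2,3,4,5,6
step 6: dequeue 0; queue=[1,7]; order=2,3,4,5,6,0
step 7: dequeue 1; queue=[7]; order=2,3,4,5,6,0,1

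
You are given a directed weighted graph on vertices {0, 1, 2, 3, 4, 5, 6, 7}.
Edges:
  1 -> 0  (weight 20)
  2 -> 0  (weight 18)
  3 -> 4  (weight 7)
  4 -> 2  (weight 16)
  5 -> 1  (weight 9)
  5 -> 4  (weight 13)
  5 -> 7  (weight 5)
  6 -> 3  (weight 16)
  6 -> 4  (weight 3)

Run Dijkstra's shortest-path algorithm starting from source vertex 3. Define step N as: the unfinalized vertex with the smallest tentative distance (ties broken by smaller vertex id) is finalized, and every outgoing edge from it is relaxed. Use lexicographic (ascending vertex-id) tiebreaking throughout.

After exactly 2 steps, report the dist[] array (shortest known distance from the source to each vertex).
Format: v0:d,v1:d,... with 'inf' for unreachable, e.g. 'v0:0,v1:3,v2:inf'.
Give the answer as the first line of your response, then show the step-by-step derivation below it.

v0:inf,v1:inf,v2:23,v3:0,v4:7,v5:inf,v6:inf,v7:inf

step 1: dist = v0:inf,v1:inf,v2:inf,v3:0,v4:7,v5:inf,v6:inf,v7:inf
step 2: dist = v0:inf,v1:inf,v2:23,v3:0,v4:7,v5:inf,v6:inf,v7:inf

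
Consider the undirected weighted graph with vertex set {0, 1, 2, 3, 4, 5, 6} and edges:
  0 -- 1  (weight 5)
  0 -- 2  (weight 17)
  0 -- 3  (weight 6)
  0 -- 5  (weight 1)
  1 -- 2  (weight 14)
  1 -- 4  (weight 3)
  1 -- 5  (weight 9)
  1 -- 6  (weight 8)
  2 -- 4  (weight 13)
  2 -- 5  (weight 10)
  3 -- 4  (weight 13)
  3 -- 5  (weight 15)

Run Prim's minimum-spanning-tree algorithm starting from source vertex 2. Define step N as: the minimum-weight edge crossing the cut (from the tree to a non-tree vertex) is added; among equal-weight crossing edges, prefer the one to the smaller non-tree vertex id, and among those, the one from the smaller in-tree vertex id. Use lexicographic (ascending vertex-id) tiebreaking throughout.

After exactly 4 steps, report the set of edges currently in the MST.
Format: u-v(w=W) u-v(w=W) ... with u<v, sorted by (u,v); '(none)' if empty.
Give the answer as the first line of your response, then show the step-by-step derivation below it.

0-1(w=5) 0-5(w=1) 1-4(w=3) 2-5(w=10)

step 1: add edge 2-5 (w=10); MST = {2-5(w=10)}
step 2: add edge 0-5 (w=1); MST = {0-5(w=1) 2-5(w=10)}
step 3: add edge 0-1 (w=5); MST = {0-1(w=5) 0-5(w=1) 2-5(w=10)}
step 4: add edge 1-4 (w=3); MST = {0-1(w=5) 0-5(w=1) 1-4(w=3) 2-5(w=10)}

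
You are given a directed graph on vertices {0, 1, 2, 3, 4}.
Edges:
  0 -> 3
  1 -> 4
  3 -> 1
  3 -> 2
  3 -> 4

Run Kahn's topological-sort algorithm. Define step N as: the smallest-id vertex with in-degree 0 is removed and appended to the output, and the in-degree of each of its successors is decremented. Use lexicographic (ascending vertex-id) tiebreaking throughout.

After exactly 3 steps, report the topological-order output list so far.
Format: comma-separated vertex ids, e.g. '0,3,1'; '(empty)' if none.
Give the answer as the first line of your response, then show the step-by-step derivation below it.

0,3,1

step 1: output 0; order=[0]; indeg=(0,1,1,0,2)
step 2: output 3; order=[0,3]; indeg=(0,0,0,0,1)
step 3: output 1; order=[0,3,1]; indeg=(0,0,0,0,0)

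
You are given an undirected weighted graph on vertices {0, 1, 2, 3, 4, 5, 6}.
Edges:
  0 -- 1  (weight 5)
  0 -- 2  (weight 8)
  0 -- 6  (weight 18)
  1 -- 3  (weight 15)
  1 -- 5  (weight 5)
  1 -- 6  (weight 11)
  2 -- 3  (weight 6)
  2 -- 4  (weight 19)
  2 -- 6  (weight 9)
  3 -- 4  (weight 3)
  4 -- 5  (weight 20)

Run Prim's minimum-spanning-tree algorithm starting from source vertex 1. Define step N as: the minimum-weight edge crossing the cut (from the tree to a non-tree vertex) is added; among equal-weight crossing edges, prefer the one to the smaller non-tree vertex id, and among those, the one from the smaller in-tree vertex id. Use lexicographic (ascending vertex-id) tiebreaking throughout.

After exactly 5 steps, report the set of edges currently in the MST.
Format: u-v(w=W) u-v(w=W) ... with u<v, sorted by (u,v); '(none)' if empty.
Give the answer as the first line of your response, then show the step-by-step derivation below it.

0-1(w=5) 0-2(w=8) 1-5(w=5) 2-3(w=6) 3-4(w=3)

step 1: add edge 0-1 (w=5); MST = {0-1(w=5)}
step 2: add edge 1-5 (w=5); MST = {0-1(w=5) 1-5(w=5)}
step 3: add edge 0-2 (w=8); MST = {0-1(w=5) 0-2(w=8) 1-5(w=5)}
step 4: add edge 2-3 (w=6); MST = {0-1(w=5) 0-2(w=8) 1-5(w=5) 2-3(w=6)}
step 5: add edge 3-4 (w=3); MST = {0-1(w=5) 0-2(w=8) 1-5(w=5) 2-3(w=6) 3-4(w=3)}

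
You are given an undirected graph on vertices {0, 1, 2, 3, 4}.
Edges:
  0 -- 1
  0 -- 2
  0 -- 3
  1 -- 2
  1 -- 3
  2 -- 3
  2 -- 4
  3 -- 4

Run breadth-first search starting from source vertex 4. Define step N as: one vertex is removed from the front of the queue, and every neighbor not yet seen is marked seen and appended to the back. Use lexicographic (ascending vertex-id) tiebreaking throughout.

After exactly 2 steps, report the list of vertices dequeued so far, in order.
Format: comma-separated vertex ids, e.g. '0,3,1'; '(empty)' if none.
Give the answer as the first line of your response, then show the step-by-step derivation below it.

4,2

step 1: dequeue 4; queue=[2,3]; order=4
step 2: dequeue 2; queue=[3,0,1]; order=4,2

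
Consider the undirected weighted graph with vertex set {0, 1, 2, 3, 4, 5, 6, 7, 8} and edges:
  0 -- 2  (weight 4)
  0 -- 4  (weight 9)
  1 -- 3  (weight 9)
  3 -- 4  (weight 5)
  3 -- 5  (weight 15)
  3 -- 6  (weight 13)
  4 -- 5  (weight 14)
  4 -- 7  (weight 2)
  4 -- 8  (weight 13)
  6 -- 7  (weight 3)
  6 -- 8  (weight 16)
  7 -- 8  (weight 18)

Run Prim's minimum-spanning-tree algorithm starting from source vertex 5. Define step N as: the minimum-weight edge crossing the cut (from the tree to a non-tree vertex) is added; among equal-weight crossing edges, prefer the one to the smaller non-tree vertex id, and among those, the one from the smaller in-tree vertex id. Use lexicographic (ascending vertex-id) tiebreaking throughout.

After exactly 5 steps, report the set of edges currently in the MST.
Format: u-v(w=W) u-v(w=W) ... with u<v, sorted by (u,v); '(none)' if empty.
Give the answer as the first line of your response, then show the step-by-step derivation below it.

0-4(w=9) 3-4(w=5) 4-5(w=14) 4-7(w=2) 6-7(w=3)

step 1: add edge 4-5 (w=14); MST = {4-5(w=14)}
step 2: add edge 4-7 (w=2); MST = {4-5(w=14) 4-7(w=2)}
step 3: add edge 6-7 (w=3); MST = {4-5(w=14) 4-7(w=2) 6-7(w=3)}
step 4: add edge 3-4 (w=5); MST = {3-4(w=5) 4-5(w=14) 4-7(w=2) 6-7(w=3)}
step 5: add edge 0-4 (w=9); MST = {0-4(w=9) 3-4(w=5) 4-5(w=14) 4-7(w=2) 6-7(w=3)}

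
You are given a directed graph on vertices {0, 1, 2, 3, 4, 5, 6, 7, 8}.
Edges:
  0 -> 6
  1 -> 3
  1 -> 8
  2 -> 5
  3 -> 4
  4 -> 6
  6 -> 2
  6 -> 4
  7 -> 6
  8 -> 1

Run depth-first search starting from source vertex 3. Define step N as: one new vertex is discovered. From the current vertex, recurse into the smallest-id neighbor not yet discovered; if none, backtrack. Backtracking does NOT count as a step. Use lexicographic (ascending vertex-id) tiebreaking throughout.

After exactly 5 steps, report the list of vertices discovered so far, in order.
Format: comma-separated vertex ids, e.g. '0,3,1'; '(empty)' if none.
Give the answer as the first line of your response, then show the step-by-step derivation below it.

3,4,6,2,5

step 1: discover 3; path=3; order=3
step 2: discover 4; path=3>4; order=3,4
step 3: discover 6; path=3>4>6; order=3,4,6
step 4: discover 2; path=3>4>6>2; order=3,4,6,2
step 5: discover 5; path=3>4>6>2>5; order=3,4,6,2,5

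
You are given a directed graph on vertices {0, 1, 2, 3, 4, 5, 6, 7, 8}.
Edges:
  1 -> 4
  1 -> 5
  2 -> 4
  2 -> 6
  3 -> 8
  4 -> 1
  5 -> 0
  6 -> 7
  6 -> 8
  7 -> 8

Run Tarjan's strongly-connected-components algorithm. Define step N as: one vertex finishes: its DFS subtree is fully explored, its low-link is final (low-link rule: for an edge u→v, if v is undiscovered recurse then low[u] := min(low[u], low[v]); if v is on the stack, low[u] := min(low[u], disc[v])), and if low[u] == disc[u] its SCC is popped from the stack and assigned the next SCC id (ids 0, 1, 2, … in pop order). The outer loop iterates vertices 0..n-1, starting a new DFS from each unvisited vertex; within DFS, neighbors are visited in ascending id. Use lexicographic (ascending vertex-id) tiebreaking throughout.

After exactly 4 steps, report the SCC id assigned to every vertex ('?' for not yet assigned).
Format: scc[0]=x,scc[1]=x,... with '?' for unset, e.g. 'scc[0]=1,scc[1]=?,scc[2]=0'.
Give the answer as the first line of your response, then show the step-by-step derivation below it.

scc[0]=0,scc[1]=2,scc[2]=?,scc[3]=?,scc[4]=2,scc[5]=1,scc[6]=?,scc[7]=?,scc[8]=?

step 1: low=(low[0]=0,low[1]=?,low[2]=?,low[3]=?,low[4]=?,low[5]=?,low[6]=?,low[7]=?,low[8]=?); scc=(scc[0]=0,scc[1]=?,scc[2]=?,scc[3]=?,scc[4]=?,scc[5]=?,scc[6]=?,scc[7]=?,scc[8]=?)
step 2: low=(low[0]=0,low[1]=1,low[2]=?,low[3]=?,low[4]=1,low[5]=?,low[6]=?,low[7]=?,low[8]=?); scc=(scc[0]=0,scc[1]=?,scc[2]=?,scc[3]=?,scc[4]=?,scc[5]=?,scc[6]=?,scc[7]=?,scc[8]=?)
step 3: low=(low[0]=0,low[1]=1,low[2]=?,low[3]=?,low[4]=1,low[5]=3,low[6]=?,low[7]=?,low[8]=?); scc=(scc[0]=0,scc[1]=?,scc[2]=?,scc[3]=?,scc[4]=?,scc[5]=1,scc[6]=?,scc[7]=?,scc[8]=?)
step 4: low=(low[0]=0,low[1]=1,low[2]=?,low[3]=?,low[4]=1,low[5]=3,low[6]=?,low[7]=?,low[8]=?); scc=(scc[0]=0,scc[1]=2,scc[2]=?,scc[3]=?,scc[4]=2,scc[5]=1,scc[6]=?,scc[7]=?,scc[8]=?)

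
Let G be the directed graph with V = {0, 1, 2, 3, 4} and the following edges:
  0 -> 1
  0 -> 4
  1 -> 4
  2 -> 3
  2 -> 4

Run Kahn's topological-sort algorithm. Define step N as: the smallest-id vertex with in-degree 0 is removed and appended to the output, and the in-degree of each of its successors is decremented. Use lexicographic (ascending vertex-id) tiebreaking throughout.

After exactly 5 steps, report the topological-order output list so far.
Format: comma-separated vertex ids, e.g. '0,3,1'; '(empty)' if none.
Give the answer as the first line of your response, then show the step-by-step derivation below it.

0,1,2,3,4

step 1: output 0; order=[0]; indeg=(0,0,0,1,2)
step 2: output 1; order=[0,1]; indeg=(0,0,0,1,1)
step 3: output 2; order=[0,1,2]; indeg=(0,0,0,0,0)
step 4: output 3; order=[0,1,2,3]; indeg=(0,0,0,0,0)
step 5: output 4; order=[0,1,2,3,4]; indeg=(0,0,0,0,0)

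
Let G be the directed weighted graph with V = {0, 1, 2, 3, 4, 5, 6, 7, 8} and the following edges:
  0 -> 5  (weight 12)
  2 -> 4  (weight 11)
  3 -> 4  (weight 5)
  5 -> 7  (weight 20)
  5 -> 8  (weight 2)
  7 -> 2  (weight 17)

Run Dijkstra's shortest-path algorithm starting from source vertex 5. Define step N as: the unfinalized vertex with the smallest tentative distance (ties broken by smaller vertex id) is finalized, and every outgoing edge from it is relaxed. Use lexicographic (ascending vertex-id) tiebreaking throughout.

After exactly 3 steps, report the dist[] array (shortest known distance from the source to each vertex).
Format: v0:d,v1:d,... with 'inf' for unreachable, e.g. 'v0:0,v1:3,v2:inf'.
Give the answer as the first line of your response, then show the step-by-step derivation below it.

v0:inf,v1:inf,v2:37,v3:inf,v4:inf,v5:0,v6:inf,v7:20,v8:2

step 1: dist = v0:inf,v1:inf,v2:inf,v3:inf,v4:inf,v5:0,v6:inf,v7:20,v8:2
step 2: dist = v0:inf,v1:inf,v2:inf,v3:inf,v4:inf,v5:0,v6:inf,v7:20,v8:2
step 3: dist = v0:inf,v1:inf,v2:37,v3:inf,v4:inf,v5:0,v6:inf,v7:20,v8:2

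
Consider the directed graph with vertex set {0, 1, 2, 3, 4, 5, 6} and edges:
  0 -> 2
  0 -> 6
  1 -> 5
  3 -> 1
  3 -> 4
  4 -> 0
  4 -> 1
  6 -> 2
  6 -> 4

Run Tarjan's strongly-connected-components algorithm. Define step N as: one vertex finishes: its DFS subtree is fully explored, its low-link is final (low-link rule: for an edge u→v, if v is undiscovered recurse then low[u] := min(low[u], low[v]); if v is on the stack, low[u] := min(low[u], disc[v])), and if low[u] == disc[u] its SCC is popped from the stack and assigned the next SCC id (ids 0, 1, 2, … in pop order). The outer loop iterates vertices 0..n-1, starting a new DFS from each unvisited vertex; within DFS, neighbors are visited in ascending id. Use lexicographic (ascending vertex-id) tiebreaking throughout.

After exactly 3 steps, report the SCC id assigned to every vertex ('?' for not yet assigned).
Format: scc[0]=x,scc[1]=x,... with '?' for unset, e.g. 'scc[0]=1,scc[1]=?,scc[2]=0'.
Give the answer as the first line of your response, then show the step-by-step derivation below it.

scc[0]=?,scc[1]=2,scc[2]=0,scc[3]=?,scc[4]=?,scc[5]=1,scc[6]=?

step 1: low=(low[0]=0,low[1]=?,low[2]=1,low[3]=?,low[4]=?,low[5]=?,low[6]=?); scc=(scc[0]=?,scc[1]=?,scc[2]=0,scc[3]=?,scc[4]=?,scc[5]=?,scc[6]=?)
step 2: low=(low[0]=0,low[1]=4,low[2]=1,low[3]=?,low[4]=0,low[5]=5,low[6]=2); scc=(scc[0]=?,scc[1]=?,scc[2]=0,scc[3]=?,scc[4]=?,scc[5]=1,scc[6]=?)
step 3: low=(low[0]=0,low[1]=4,low[2]=1,low[3]=?,low[4]=0,low[5]=5,low[6]=2); scc=(scc[0]=?,scc[1]=2,scc[2]=0,scc[3]=?,scc[4]=?,scc[5]=1,scc[6]=?)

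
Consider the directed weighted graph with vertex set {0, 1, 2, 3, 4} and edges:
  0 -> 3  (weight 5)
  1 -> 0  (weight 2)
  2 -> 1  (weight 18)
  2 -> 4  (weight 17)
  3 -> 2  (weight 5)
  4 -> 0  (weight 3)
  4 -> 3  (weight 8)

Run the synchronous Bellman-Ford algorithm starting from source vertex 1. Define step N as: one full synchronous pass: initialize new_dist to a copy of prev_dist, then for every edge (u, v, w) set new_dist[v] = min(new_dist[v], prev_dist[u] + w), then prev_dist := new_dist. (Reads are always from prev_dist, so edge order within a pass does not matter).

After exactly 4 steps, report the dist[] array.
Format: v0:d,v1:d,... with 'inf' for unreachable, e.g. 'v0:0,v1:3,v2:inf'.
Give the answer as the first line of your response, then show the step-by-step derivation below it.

v0:2,v1:0,v2:12,v3:7,v4:29

step 1: dist = v0:2,v1:0,v2:inf,v3:inf,v4:inf
step 2: dist = v0:2,v1:0,v2:inf,v3:7,v4:inf
step 3: dist = v0:2,v1:0,v2:12,v3:7,v4:inf
step 4: dist = v0:2,v1:0,v2:12,v3:7,v4:29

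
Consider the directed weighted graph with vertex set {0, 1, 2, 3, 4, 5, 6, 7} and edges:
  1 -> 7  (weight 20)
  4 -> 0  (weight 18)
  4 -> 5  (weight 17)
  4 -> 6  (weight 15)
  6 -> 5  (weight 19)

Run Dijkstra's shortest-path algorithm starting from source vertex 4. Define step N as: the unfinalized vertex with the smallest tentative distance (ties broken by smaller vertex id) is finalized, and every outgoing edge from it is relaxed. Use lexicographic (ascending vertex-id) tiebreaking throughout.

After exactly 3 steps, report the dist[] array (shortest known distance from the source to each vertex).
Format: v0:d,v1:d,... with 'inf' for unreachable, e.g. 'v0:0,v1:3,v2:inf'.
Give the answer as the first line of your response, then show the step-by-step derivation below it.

v0:18,v1:inf,v2:inf,v3:inf,v4:0,v5:17,v6:15,v7:inf

step 1: dist = v0:18,v1:inf,v2:inf,v3:inf,v4:0,v5:17,v6:15,v7:inf
step 2: dist = v0:18,v1:inf,v2:inf,v3:inf,v4:0,v5:17,v6:15,v7:inf
step 3: dist = v0:18,v1:inf,v2:inf,v3:inf,v4:0,v5:17,v6:15,v7:inf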